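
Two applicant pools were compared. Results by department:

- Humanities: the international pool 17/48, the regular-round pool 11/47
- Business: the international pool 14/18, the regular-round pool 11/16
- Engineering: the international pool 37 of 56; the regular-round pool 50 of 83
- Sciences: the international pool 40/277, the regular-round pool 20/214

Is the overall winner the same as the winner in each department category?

Humanities: the international pool 17/48 = 35.4%, the regular-round pool 11/47 = 23.4% → the international pool
Business: the international pool 14/18 = 77.8%, the regular-round pool 11/16 = 68.8% → the international pool
Engineering: the international pool 37/56 = 66.1%, the regular-round pool 50/83 = 60.2% → the international pool
Sciences: the international pool 40/277 = 14.4%, the regular-round pool 20/214 = 9.3% → the international pool
Overall: the international pool 108/399 = 27.1%, the regular-round pool 92/360 = 25.6% → the international pool
The international pool wins overall and in every department group — no reversal.

Yes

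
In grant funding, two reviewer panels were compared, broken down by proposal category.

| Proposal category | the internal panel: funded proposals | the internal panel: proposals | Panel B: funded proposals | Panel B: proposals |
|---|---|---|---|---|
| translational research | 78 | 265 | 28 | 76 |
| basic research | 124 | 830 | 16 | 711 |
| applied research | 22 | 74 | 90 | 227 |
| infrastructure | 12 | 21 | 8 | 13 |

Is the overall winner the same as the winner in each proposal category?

No

Translational research: the internal panel 78/265 = 29.4%, Panel B 28/76 = 36.8% → Panel B
Basic research: the internal panel 124/830 = 14.9%, Panel B 16/711 = 2.3% → the internal panel
Applied research: the internal panel 22/74 = 29.7%, Panel B 90/227 = 39.6% → Panel B
Infrastructure: the internal panel 12/21 = 57.1%, Panel B 8/13 = 61.5% → Panel B
Overall: the internal panel 236/1190 = 19.8%, Panel B 142/1027 = 13.8% → the internal panel
Neither sweeps: the internal panel wins 1 of 4 groups, Panel B wins 3. The internal panel wins overall but not every group — no Simpson reversal.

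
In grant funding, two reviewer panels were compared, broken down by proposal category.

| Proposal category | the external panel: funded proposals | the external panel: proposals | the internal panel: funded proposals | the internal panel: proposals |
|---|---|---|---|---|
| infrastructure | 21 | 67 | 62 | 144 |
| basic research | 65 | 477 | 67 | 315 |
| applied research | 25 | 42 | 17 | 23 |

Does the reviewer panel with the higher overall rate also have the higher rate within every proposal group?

Yes

Infrastructure: the external panel 21/67 = 31.3%, the internal panel 62/144 = 43.1% → the internal panel
Basic research: the external panel 65/477 = 13.6%, the internal panel 67/315 = 21.3% → the internal panel
Applied research: the external panel 25/42 = 59.5%, the internal panel 17/23 = 73.9% → the internal panel
Overall: the external panel 111/586 = 18.9%, the internal panel 146/482 = 30.3% → the internal panel
The internal panel wins overall and in every proposal group — no reversal.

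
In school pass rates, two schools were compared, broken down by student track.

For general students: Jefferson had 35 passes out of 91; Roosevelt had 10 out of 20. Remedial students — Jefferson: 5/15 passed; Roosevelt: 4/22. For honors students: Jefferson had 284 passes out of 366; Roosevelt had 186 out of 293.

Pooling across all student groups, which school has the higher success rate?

Jefferson

General: Jefferson 35/91 = 38.5%, Roosevelt 10/20 = 50.0% → Roosevelt
Remedial: Jefferson 5/15 = 33.3%, Roosevelt 4/22 = 18.2% → Jefferson
Honors: Jefferson 284/366 = 77.6%, Roosevelt 186/293 = 63.5% → Jefferson
Overall: Jefferson 324/472 = 68.6%, Roosevelt 200/335 = 59.7% → Jefferson
(Neither sweeps every student group, but Jefferson has the higher pooled rate.)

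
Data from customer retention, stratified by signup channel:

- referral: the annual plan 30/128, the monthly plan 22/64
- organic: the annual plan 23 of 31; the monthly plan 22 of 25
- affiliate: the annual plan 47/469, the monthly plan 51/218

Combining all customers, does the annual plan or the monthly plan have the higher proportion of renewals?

Referral: the annual plan 30/128 = 23.4%, the monthly plan 22/64 = 34.4% → the monthly plan
Organic: the annual plan 23/31 = 74.2%, the monthly plan 22/25 = 88.0% → the monthly plan
Affiliate: the annual plan 47/469 = 10.0%, the monthly plan 51/218 = 23.4% → the monthly plan
Overall: the annual plan 100/628 = 15.9%, the monthly plan 95/307 = 30.9% → the monthly plan

the monthly plan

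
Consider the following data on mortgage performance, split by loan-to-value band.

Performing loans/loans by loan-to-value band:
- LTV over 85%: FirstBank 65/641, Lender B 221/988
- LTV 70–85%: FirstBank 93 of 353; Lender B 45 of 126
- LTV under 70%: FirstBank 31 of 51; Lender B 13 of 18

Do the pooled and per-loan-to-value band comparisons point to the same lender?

LTV over 85%: FirstBank 65/641 = 10.1%, Lender B 221/988 = 22.4% → Lender B
LTV 70–85%: FirstBank 93/353 = 26.3%, Lender B 45/126 = 35.7% → Lender B
LTV under 70%: FirstBank 31/51 = 60.8%, Lender B 13/18 = 72.2% → Lender B
Overall: FirstBank 189/1045 = 18.1%, Lender B 279/1132 = 24.6% → Lender B
Lender B wins overall and in every loan-to-value group — no reversal.

Yes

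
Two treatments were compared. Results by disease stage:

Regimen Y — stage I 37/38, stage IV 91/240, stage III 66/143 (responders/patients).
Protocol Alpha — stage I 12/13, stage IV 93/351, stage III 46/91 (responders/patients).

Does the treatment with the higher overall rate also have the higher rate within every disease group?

No

Stage I: Regimen Y 37/38 = 97.4%, Protocol Alpha 12/13 = 92.3% → Regimen Y
Stage IV: Regimen Y 91/240 = 37.9%, Protocol Alpha 93/351 = 26.5% → Regimen Y
Stage III: Regimen Y 66/143 = 46.2%, Protocol Alpha 46/91 = 50.5% → Protocol Alpha
Overall: Regimen Y 194/421 = 46.1%, Protocol Alpha 151/455 = 33.2% → Regimen Y
Neither sweeps: Regimen Y wins 2 of 3 groups, Protocol Alpha wins 1. Regimen Y wins overall but not every group — no Simpson reversal.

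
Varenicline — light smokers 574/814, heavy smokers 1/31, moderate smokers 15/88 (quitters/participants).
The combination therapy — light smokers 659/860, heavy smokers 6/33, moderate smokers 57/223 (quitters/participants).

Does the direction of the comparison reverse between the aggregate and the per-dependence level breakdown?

Light smokers: varenicline 574/814 = 70.5%, the combination therapy 659/860 = 76.6% → the combination therapy
Heavy smokers: varenicline 1/31 = 3.2%, the combination therapy 6/33 = 18.2% → the combination therapy
Moderate smokers: varenicline 15/88 = 17.0%, the combination therapy 57/223 = 25.6% → the combination therapy
Overall: varenicline 590/933 = 63.2%, the combination therapy 722/1116 = 64.7% → the combination therapy
The combination therapy wins overall and in every dependence group — no reversal.

No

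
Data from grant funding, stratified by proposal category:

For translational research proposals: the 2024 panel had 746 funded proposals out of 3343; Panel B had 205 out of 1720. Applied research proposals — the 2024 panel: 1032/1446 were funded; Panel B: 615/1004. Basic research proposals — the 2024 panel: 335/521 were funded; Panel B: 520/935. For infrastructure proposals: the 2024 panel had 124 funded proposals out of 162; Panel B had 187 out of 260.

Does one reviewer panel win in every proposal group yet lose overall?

No

Translational research: the 2024 panel 746/3343 = 22.3%, Panel B 205/1720 = 11.9% → the 2024 panel
Applied research: the 2024 panel 1032/1446 = 71.4%, Panel B 615/1004 = 61.3% → the 2024 panel
Basic research: the 2024 panel 335/521 = 64.3%, Panel B 520/935 = 55.6% → the 2024 panel
Infrastructure: the 2024 panel 124/162 = 76.5%, Panel B 187/260 = 71.9% → the 2024 panel
Overall: the 2024 panel 2237/5472 = 40.9%, Panel B 1527/3919 = 39.0% → the 2024 panel
The 2024 panel wins overall and in every proposal group — no reversal.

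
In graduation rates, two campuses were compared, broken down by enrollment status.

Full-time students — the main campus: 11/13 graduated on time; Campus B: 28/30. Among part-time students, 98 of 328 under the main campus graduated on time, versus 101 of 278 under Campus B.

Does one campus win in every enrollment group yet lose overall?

No

Full-time: the main campus 11/13 = 84.6%, Campus B 28/30 = 93.3% → Campus B
Part-time: the main campus 98/328 = 29.9%, Campus B 101/278 = 36.3% → Campus B
Overall: the main campus 109/341 = 32.0%, Campus B 129/308 = 41.9% → Campus B
Campus B wins overall and in every enrollment group — no reversal.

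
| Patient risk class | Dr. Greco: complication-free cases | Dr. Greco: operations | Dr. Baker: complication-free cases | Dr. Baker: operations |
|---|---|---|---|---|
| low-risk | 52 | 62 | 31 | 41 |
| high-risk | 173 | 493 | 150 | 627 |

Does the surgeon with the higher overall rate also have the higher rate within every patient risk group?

Yes

Low-risk: Dr. Greco 52/62 = 83.9%, Dr. Baker 31/41 = 75.6% → Dr. Greco
High-risk: Dr. Greco 173/493 = 35.1%, Dr. Baker 150/627 = 23.9% → Dr. Greco
Overall: Dr. Greco 225/555 = 40.5%, Dr. Baker 181/668 = 27.1% → Dr. Greco
Dr. Greco wins overall and in every patient risk group — no reversal.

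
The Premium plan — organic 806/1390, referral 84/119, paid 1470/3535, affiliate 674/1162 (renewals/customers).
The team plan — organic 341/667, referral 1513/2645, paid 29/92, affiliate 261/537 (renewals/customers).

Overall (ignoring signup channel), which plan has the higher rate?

Organic: the Premium plan 806/1390 = 58.0%, the team plan 341/667 = 51.1% → the Premium plan
Referral: the Premium plan 84/119 = 70.6%, the team plan 1513/2645 = 57.2% → the Premium plan
Paid: the Premium plan 1470/3535 = 41.6%, the team plan 29/92 = 31.5% → the Premium plan
Affiliate: the Premium plan 674/1162 = 58.0%, the team plan 261/537 = 48.6% → the Premium plan
Overall: the Premium plan 3034/6206 = 48.9%, the team plan 2144/3941 = 54.4% → the team plan
(The Premium plan wins every signup group but the team plan wins overall — the Premium plan's customers skew toward the low-rate paid group.)

the team plan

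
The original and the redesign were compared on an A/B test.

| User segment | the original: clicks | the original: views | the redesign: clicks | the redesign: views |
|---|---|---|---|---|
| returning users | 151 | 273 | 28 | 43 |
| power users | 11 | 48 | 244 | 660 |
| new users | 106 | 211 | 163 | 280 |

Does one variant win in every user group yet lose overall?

Yes

Returning users: the original 151/273 = 55.3%, the redesign 28/43 = 65.1% → the redesign
Power users: the original 11/48 = 22.9%, the redesign 244/660 = 37.0% → the redesign
New users: the original 106/211 = 50.2%, the redesign 163/280 = 58.2% → the redesign
Overall: the original 268/532 = 50.4%, the redesign 435/983 = 44.3% → the original
The redesign wins each user group but the original wins overall — the comparison reverses. The redesign's views skew toward power users, which has a lower base rate.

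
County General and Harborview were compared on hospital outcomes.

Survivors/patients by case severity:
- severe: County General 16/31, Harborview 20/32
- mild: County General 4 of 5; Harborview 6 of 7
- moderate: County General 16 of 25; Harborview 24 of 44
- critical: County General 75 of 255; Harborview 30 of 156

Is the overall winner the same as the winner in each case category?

No

Severe: County General 16/31 = 51.6%, Harborview 20/32 = 62.5% → Harborview
Mild: County General 4/5 = 80.0%, Harborview 6/7 = 85.7% → Harborview
Moderate: County General 16/25 = 64.0%, Harborview 24/44 = 54.5% → County General
Critical: County General 75/255 = 29.4%, Harborview 30/156 = 19.2% → County General
Overall: County General 111/316 = 35.1%, Harborview 80/239 = 33.5% → County General
Neither sweeps: County General wins 2 of 4 groups, Harborview wins 2. County General wins overall but not every group — no Simpson reversal.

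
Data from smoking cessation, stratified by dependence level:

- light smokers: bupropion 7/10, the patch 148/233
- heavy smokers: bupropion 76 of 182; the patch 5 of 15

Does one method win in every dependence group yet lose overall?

Yes

Light smokers: bupropion 7/10 = 70.0%, the patch 148/233 = 63.5% → bupropion
Heavy smokers: bupropion 76/182 = 41.8%, the patch 5/15 = 33.3% → bupropion
Overall: bupropion 83/192 = 43.2%, the patch 153/248 = 61.7% → the patch
Bupropion wins each dependence group but the patch wins overall — the comparison reverses. Bupropion's participants skew toward heavy smokers, which has a lower base rate.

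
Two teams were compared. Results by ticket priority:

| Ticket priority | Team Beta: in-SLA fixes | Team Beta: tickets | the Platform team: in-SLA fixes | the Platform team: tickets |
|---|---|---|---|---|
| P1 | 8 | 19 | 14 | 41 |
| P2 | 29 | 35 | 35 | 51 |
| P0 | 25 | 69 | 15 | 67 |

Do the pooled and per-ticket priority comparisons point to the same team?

P1: Team Beta 8/19 = 42.1%, the Platform team 14/41 = 34.1% → Team Beta
P2: Team Beta 29/35 = 82.9%, the Platform team 35/51 = 68.6% → Team Beta
P0: Team Beta 25/69 = 36.2%, the Platform team 15/67 = 22.4% → Team Beta
Overall: Team Beta 62/123 = 50.4%, the Platform team 64/159 = 40.3% → Team Beta
Team Beta wins overall and in every ticket group — no reversal.

Yes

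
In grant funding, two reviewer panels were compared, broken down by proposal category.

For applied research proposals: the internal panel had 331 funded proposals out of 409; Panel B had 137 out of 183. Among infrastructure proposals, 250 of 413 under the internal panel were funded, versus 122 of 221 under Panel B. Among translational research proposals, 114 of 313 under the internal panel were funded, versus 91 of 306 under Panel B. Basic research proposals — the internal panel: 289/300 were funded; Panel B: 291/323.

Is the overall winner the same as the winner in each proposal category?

Yes

Applied research: the internal panel 331/409 = 80.9%, Panel B 137/183 = 74.9% → the internal panel
Infrastructure: the internal panel 250/413 = 60.5%, Panel B 122/221 = 55.2% → the internal panel
Translational research: the internal panel 114/313 = 36.4%, Panel B 91/306 = 29.7% → the internal panel
Basic research: the internal panel 289/300 = 96.3%, Panel B 291/323 = 90.1% → the internal panel
Overall: the internal panel 984/1435 = 68.6%, Panel B 641/1033 = 62.1% → the internal panel
The internal panel wins overall and in every proposal group — no reversal.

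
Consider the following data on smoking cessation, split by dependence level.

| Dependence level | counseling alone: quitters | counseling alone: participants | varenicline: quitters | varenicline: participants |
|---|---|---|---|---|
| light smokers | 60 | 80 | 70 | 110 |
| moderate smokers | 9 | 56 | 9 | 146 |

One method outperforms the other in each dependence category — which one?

counseling alone

Light smokers: counseling alone 60/80 = 75.0%, varenicline 70/110 = 63.6% → counseling alone
Moderate smokers: counseling alone 9/56 = 16.1%, varenicline 9/146 = 6.2% → counseling alone
Counseling alone has the higher rate in both groups.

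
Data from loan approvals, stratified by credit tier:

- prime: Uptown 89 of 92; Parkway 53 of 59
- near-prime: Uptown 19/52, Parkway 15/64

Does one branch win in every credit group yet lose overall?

Prime: Uptown 89/92 = 96.7%, Parkway 53/59 = 89.8% → Uptown
Near-prime: Uptown 19/52 = 36.5%, Parkway 15/64 = 23.4% → Uptown
Overall: Uptown 108/144 = 75.0%, Parkway 68/123 = 55.3% → Uptown
Uptown wins overall and in every credit group — no reversal.

No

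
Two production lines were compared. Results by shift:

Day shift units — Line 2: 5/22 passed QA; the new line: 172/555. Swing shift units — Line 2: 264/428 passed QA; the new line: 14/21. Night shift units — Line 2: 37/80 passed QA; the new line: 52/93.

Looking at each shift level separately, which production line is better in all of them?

the new line

Day shift: Line 2 5/22 = 22.7%, the new line 172/555 = 31.0% → the new line
Swing shift: Line 2 264/428 = 61.7%, the new line 14/21 = 66.7% → the new line
Night shift: Line 2 37/80 = 46.2%, the new line 52/93 = 55.9% → the new line
The new line has the higher rate in all 3 groups.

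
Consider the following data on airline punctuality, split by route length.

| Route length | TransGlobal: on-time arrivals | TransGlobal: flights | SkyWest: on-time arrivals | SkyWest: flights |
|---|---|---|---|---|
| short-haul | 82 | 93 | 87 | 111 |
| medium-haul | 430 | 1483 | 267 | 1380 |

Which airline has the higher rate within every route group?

TransGlobal

Short-haul: TransGlobal 82/93 = 88.2%, SkyWest 87/111 = 78.4% → TransGlobal
Medium-haul: TransGlobal 430/1483 = 29.0%, SkyWest 267/1380 = 19.3% → TransGlobal
TransGlobal has the higher rate in both groups.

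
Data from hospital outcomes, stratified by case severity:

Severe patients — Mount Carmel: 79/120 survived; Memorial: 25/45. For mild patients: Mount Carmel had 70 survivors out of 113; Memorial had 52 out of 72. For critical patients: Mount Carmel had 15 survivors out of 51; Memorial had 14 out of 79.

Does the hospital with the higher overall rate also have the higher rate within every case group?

No

Severe: Mount Carmel 79/120 = 65.8%, Memorial 25/45 = 55.6% → Mount Carmel
Mild: Mount Carmel 70/113 = 61.9%, Memorial 52/72 = 72.2% → Memorial
Critical: Mount Carmel 15/51 = 29.4%, Memorial 14/79 = 17.7% → Mount Carmel
Overall: Mount Carmel 164/284 = 57.7%, Memorial 91/196 = 46.4% → Mount Carmel
Neither sweeps: Mount Carmel wins 2 of 3 groups, Memorial wins 1. Mount Carmel wins overall but not every group — no Simpson reversal.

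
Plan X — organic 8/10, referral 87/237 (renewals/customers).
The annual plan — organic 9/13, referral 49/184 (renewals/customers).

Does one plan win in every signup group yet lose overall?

No

Organic: Plan X 8/10 = 80.0%, the annual plan 9/13 = 69.2% → Plan X
Referral: Plan X 87/237 = 36.7%, the annual plan 49/184 = 26.6% → Plan X
Overall: Plan X 95/247 = 38.5%, the annual plan 58/197 = 29.4% → Plan X
Plan X wins overall and in every signup group — no reversal.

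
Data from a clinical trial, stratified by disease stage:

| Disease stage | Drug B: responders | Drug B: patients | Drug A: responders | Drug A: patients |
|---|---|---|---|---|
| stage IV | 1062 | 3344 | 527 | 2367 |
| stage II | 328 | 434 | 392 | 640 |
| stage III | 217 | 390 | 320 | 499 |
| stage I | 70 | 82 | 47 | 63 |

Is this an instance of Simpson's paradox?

No

Stage IV: Drug B 1062/3344 = 31.8%, Drug A 527/2367 = 22.3% → Drug B
Stage II: Drug B 328/434 = 75.6%, Drug A 392/640 = 61.2% → Drug B
Stage III: Drug B 217/390 = 55.6%, Drug A 320/499 = 64.1% → Drug A
Stage I: Drug B 70/82 = 85.4%, Drug A 47/63 = 74.6% → Drug B
Overall: Drug B 1677/4250 = 39.5%, Drug A 1286/3569 = 36.0% → Drug B
Neither sweeps: Drug B wins 3 of 4 groups, Drug A wins 1. Drug B wins overall but not every group — no Simpson reversal.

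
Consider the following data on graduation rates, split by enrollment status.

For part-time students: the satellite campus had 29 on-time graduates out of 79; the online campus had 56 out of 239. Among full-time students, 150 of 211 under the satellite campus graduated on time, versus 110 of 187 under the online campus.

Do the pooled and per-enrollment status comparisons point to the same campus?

Yes

Part-time: the satellite campus 29/79 = 36.7%, the online campus 56/239 = 23.4% → the satellite campus
Full-time: the satellite campus 150/211 = 71.1%, the online campus 110/187 = 58.8% → the satellite campus
Overall: the satellite campus 179/290 = 61.7%, the online campus 166/426 = 39.0% → the satellite campus
The satellite campus wins overall and in every enrollment group — no reversal.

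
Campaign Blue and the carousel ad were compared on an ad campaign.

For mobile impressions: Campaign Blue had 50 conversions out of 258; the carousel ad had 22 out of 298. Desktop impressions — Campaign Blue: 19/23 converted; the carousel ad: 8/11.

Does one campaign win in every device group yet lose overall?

No

Mobile: Campaign Blue 50/258 = 19.4%, the carousel ad 22/298 = 7.4% → Campaign Blue
Desktop: Campaign Blue 19/23 = 82.6%, the carousel ad 8/11 = 72.7% → Campaign Blue
Overall: Campaign Blue 69/281 = 24.6%, the carousel ad 30/309 = 9.7% → Campaign Blue
Campaign Blue wins overall and in every device group — no reversal.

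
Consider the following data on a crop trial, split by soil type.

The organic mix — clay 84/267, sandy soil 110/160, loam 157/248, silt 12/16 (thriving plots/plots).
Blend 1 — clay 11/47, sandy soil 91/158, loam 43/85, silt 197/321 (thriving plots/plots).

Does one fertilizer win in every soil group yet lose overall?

Clay: the organic mix 84/267 = 31.5%, Blend 1 11/47 = 23.4% → the organic mix
Sandy soil: the organic mix 110/160 = 68.8%, Blend 1 91/158 = 57.6% → the organic mix
Loam: the organic mix 157/248 = 63.3%, Blend 1 43/85 = 50.6% → the organic mix
Silt: the organic mix 12/16 = 75.0%, Blend 1 197/321 = 61.4% → the organic mix
Overall: the organic mix 363/691 = 52.5%, Blend 1 342/611 = 56.0% → Blend 1
The organic mix wins each soil group but Blend 1 wins overall — the comparison reverses. The organic mix's plots skew toward clay, which has a lower base rate.

Yes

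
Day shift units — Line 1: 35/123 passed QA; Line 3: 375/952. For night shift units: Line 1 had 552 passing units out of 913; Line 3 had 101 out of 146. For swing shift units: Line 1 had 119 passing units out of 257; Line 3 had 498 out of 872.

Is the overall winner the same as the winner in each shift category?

No

Day shift: Line 1 35/123 = 28.5%, Line 3 375/952 = 39.4% → Line 3
Night shift: Line 1 552/913 = 60.5%, Line 3 101/146 = 69.2% → Line 3
Swing shift: Line 1 119/257 = 46.3%, Line 3 498/872 = 57.1% → Line 3
Overall: Line 1 706/1293 = 54.6%, Line 3 974/1970 = 49.4% → Line 1
Line 3 wins each shift group but Line 1 wins overall — the comparison reverses. Line 3's units skew toward day shift, which has a lower base rate.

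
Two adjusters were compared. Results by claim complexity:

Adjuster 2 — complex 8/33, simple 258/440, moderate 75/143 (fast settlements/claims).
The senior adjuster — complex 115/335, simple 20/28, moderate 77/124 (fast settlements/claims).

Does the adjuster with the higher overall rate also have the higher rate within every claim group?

No

Complex: Adjuster 2 8/33 = 24.2%, the senior adjuster 115/335 = 34.3% → the senior adjuster
Simple: Adjuster 2 258/440 = 58.6%, the senior adjuster 20/28 = 71.4% → the senior adjuster
Moderate: Adjuster 2 75/143 = 52.4%, the senior adjuster 77/124 = 62.1% → the senior adjuster
Overall: Adjuster 2 341/616 = 55.4%, the senior adjuster 212/487 = 43.5% → Adjuster 2
The senior adjuster wins each claim group but Adjuster 2 wins overall — the comparison reverses. The senior adjuster's claims skew toward complex, which has a lower base rate.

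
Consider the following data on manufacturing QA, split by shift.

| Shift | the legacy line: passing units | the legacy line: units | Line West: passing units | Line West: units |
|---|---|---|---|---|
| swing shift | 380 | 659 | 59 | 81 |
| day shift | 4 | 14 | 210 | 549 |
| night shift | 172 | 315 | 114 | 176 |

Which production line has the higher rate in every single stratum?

Line West

Swing shift: the legacy line 380/659 = 57.7%, Line West 59/81 = 72.8% → Line West
Day shift: the legacy line 4/14 = 28.6%, Line West 210/549 = 38.3% → Line West
Night shift: the legacy line 172/315 = 54.6%, Line West 114/176 = 64.8% → Line West
Line West has the higher rate in all 3 groups.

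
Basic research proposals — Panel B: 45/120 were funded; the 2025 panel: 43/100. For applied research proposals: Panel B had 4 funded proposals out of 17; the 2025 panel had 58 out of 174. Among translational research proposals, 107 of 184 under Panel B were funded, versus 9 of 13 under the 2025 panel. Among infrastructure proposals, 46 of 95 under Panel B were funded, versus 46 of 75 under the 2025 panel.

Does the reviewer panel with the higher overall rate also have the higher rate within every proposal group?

Basic research: Panel B 45/120 = 37.5%, the 2025 panel 43/100 = 43.0% → the 2025 panel
Applied research: Panel B 4/17 = 23.5%, the 2025 panel 58/174 = 33.3% → the 2025 panel
Translational research: Panel B 107/184 = 58.2%, the 2025 panel 9/13 = 69.2% → the 2025 panel
Infrastructure: Panel B 46/95 = 48.4%, the 2025 panel 46/75 = 61.3% → the 2025 panel
Overall: Panel B 202/416 = 48.6%, the 2025 panel 156/362 = 43.1% → Panel B
The 2025 panel wins each proposal group but Panel B wins overall — the comparison reverses. The 2025 panel's proposals skew toward applied research, which has a lower base rate.

No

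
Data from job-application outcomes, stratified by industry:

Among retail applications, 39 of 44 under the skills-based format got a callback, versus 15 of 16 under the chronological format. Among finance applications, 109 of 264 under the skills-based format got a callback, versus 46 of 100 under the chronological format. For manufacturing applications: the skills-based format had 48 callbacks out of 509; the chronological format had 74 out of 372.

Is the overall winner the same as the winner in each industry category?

Retail: the skills-based format 39/44 = 88.6%, the chronological format 15/16 = 93.8% → the chronological format
Finance: the skills-based format 109/264 = 41.3%, the chronological format 46/100 = 46.0% → the chronological format
Manufacturing: the skills-based format 48/509 = 9.4%, the chronological format 74/372 = 19.9% → the chronological format
Overall: the skills-based format 196/817 = 24.0%, the chronological format 135/488 = 27.7% → the chronological format
The chronological format wins overall and in every industry group — no reversal.

Yes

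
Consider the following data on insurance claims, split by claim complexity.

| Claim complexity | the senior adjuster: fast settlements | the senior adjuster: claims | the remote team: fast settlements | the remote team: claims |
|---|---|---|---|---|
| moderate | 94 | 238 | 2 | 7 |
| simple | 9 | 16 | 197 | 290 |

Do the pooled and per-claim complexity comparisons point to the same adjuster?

Moderate: the senior adjuster 94/238 = 39.5%, the remote team 2/7 = 28.6% → the senior adjuster
Simple: the senior adjuster 9/16 = 56.2%, the remote team 197/290 = 67.9% → the remote team
Overall: the senior adjuster 103/254 = 40.6%, the remote team 199/297 = 67.0% → the remote team
Neither sweeps: the senior adjuster wins 1 of 2 groups, the remote team wins 1. The remote team wins overall but not every group — no Simpson reversal.

No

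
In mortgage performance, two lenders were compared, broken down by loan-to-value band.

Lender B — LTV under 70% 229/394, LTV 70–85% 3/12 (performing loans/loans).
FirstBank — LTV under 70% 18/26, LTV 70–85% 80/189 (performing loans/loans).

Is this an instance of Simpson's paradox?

LTV under 70%: Lender B 229/394 = 58.1%, FirstBank 18/26 = 69.2% → FirstBank
LTV 70–85%: Lender B 3/12 = 25.0%, FirstBank 80/189 = 42.3% → FirstBank
Overall: Lender B 232/406 = 57.1%, FirstBank 98/215 = 45.6% → Lender B
FirstBank wins each loan-to-value group but Lender B wins overall — the comparison reverses. FirstBank's loans skew toward LTV 70–85%, which has a lower base rate.

Yes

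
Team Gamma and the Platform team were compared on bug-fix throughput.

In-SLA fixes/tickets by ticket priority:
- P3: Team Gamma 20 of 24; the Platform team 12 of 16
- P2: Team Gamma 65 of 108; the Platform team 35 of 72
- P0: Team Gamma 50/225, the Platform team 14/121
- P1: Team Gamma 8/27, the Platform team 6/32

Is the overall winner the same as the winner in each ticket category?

P3: Team Gamma 20/24 = 83.3%, the Platform team 12/16 = 75.0% → Team Gamma
P2: Team Gamma 65/108 = 60.2%, the Platform team 35/72 = 48.6% → Team Gamma
P0: Team Gamma 50/225 = 22.2%, the Platform team 14/121 = 11.6% → Team Gamma
P1: Team Gamma 8/27 = 29.6%, the Platform team 6/32 = 18.8% → Team Gamma
Overall: Team Gamma 143/384 = 37.2%, the Platform team 67/241 = 27.8% → Team Gamma
Team Gamma wins overall and in every ticket group — no reversal.

Yes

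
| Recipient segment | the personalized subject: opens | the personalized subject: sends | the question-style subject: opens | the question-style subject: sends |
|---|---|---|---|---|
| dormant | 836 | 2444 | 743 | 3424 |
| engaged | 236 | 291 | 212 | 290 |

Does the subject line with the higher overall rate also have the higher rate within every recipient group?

Yes

Dormant: the personalized subject 836/2444 = 34.2%, the question-style subject 743/3424 = 21.7% → the personalized subject
Engaged: the personalized subject 236/291 = 81.1%, the question-style subject 212/290 = 73.1% → the personalized subject
Overall: the personalized subject 1072/2735 = 39.2%, the question-style subject 955/3714 = 25.7% → the personalized subject
The personalized subject wins overall and in every recipient group — no reversal.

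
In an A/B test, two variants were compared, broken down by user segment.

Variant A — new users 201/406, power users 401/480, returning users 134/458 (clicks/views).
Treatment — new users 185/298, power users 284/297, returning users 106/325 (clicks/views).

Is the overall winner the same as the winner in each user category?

New users: Variant A 201/406 = 49.5%, Treatment 185/298 = 62.1% → Treatment
Power users: Variant A 401/480 = 83.5%, Treatment 284/297 = 95.6% → Treatment
Returning users: Variant A 134/458 = 29.3%, Treatment 106/325 = 32.6% → Treatment
Overall: Variant A 736/1344 = 54.8%, Treatment 575/920 = 62.5% → Treatment
Treatment wins overall and in every user group — no reversal.

Yes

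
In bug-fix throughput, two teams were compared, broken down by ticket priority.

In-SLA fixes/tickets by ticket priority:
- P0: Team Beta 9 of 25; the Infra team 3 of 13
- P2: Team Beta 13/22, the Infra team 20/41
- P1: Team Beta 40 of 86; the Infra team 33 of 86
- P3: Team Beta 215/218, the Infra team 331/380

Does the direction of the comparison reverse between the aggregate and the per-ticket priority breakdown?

No

P0: Team Beta 9/25 = 36.0%, the Infra team 3/13 = 23.1% → Team Beta
P2: Team Beta 13/22 = 59.1%, the Infra team 20/41 = 48.8% → Team Beta
P1: Team Beta 40/86 = 46.5%, the Infra team 33/86 = 38.4% → Team Beta
P3: Team Beta 215/218 = 98.6%, the Infra team 331/380 = 87.1% → Team Beta
Overall: Team Beta 277/351 = 78.9%, the Infra team 387/520 = 74.4% → Team Beta
Team Beta wins overall and in every ticket group — no reversal.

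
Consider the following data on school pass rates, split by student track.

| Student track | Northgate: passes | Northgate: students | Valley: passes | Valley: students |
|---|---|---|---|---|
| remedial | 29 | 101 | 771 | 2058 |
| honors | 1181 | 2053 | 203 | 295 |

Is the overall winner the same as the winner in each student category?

Remedial: Northgate 29/101 = 28.7%, Valley 771/2058 = 37.5% → Valley
Honors: Northgate 1181/2053 = 57.5%, Valley 203/295 = 68.8% → Valley
Overall: Northgate 1210/2154 = 56.2%, Valley 974/2353 = 41.4% → Northgate
Valley wins each student group but Northgate wins overall — the comparison reverses. Valley's students skew toward remedial, which has a lower base rate.

No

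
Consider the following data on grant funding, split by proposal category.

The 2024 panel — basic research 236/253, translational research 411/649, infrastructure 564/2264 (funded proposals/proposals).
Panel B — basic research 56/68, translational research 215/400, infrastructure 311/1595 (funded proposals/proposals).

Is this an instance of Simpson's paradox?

Basic research: the 2024 panel 236/253 = 93.3%, Panel B 56/68 = 82.4% → the 2024 panel
Translational research: the 2024 panel 411/649 = 63.3%, Panel B 215/400 = 53.8% → the 2024 panel
Infrastructure: the 2024 panel 564/2264 = 24.9%, Panel B 311/1595 = 19.5% → the 2024 panel
Overall: the 2024 panel 1211/3166 = 38.3%, Panel B 582/2063 = 28.2% → the 2024 panel
The 2024 panel wins overall and in every proposal group — no reversal.

No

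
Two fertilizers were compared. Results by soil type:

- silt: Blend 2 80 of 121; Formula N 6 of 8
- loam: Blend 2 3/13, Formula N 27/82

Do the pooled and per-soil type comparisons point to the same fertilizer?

No

Silt: Blend 2 80/121 = 66.1%, Formula N 6/8 = 75.0% → Formula N
Loam: Blend 2 3/13 = 23.1%, Formula N 27/82 = 32.9% → Formula N
Overall: Blend 2 83/134 = 61.9%, Formula N 33/90 = 36.7% → Blend 2
Formula N wins each soil group but Blend 2 wins overall — the comparison reverses. Formula N's plots skew toward loam, which has a lower base rate.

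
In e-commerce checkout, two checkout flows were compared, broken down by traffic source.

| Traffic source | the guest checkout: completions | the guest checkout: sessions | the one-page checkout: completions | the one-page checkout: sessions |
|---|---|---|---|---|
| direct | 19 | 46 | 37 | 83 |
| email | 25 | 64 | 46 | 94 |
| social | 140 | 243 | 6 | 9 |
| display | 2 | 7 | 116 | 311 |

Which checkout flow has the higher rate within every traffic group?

the one-page checkout

Direct: the guest checkout 19/46 = 41.3%, the one-page checkout 37/83 = 44.6% → the one-page checkout
Email: the guest checkout 25/64 = 39.1%, the one-page checkout 46/94 = 48.9% → the one-page checkout
Social: the guest checkout 140/243 = 57.6%, the one-page checkout 6/9 = 66.7% → the one-page checkout
Display: the guest checkout 2/7 = 28.6%, the one-page checkout 116/311 = 37.3% → the one-page checkout
The one-page checkout has the higher rate in all 4 groups.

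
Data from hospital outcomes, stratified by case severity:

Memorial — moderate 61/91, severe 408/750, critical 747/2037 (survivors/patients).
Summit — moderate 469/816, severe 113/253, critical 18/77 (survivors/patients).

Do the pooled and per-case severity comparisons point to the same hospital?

No

Moderate: Memorial 61/91 = 67.0%, Summit 469/816 = 57.5% → Memorial
Severe: Memorial 408/750 = 54.4%, Summit 113/253 = 44.7% → Memorial
Critical: Memorial 747/2037 = 36.7%, Summit 18/77 = 23.4% → Memorial
Overall: Memorial 1216/2878 = 42.3%, Summit 600/1146 = 52.4% → Summit
Memorial wins each case group but Summit wins overall — the comparison reverses. Memorial's patients skew toward critical, which has a lower base rate.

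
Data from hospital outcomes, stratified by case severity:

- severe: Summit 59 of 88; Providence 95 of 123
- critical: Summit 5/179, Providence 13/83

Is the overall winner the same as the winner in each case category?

Yes

Severe: Summit 59/88 = 67.0%, Providence 95/123 = 77.2% → Providence
Critical: Summit 5/179 = 2.8%, Providence 13/83 = 15.7% → Providence
Overall: Summit 64/267 = 24.0%, Providence 108/206 = 52.4% → Providence
Providence wins overall and in every case group — no reversal.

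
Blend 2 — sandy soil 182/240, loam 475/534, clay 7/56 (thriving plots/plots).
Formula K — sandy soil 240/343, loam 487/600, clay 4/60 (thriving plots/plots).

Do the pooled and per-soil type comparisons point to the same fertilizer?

Yes

Sandy soil: Blend 2 182/240 = 75.8%, Formula K 240/343 = 70.0% → Blend 2
Loam: Blend 2 475/534 = 89.0%, Formula K 487/600 = 81.2% → Blend 2
Clay: Blend 2 7/56 = 12.5%, Formula K 4/60 = 6.7% → Blend 2
Overall: Blend 2 664/830 = 80.0%, Formula K 731/1003 = 72.9% → Blend 2
Blend 2 wins overall and in every soil group — no reversal.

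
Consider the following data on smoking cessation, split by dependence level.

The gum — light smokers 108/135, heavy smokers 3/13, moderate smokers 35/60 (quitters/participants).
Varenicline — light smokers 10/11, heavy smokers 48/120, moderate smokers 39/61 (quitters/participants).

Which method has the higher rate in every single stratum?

varenicline

Light smokers: the gum 108/135 = 80.0%, varenicline 10/11 = 90.9% → varenicline
Heavy smokers: the gum 3/13 = 23.1%, varenicline 48/120 = 40.0% → varenicline
Moderate smokers: the gum 35/60 = 58.3%, varenicline 39/61 = 63.9% → varenicline
Varenicline has the higher rate in all 3 groups.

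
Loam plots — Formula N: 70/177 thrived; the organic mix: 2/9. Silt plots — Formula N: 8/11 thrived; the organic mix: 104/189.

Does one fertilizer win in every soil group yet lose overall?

Yes

Loam: Formula N 70/177 = 39.5%, the organic mix 2/9 = 22.2% → Formula N
Silt: Formula N 8/11 = 72.7%, the organic mix 104/189 = 55.0% → Formula N
Overall: Formula N 78/188 = 41.5%, the organic mix 106/198 = 53.5% → the organic mix
Formula N wins each soil group but the organic mix wins overall — the comparison reverses. Formula N's plots skew toward loam, which has a lower base rate.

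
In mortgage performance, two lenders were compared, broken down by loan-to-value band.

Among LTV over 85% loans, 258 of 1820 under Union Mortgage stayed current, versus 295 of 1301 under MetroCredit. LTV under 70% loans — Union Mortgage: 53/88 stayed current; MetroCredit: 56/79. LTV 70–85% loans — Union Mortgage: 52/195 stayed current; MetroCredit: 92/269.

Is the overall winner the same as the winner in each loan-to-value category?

Yes

LTV over 85%: Union Mortgage 258/1820 = 14.2%, MetroCredit 295/1301 = 22.7% → MetroCredit
LTV under 70%: Union Mortgage 53/88 = 60.2%, MetroCredit 56/79 = 70.9% → MetroCredit
LTV 70–85%: Union Mortgage 52/195 = 26.7%, MetroCredit 92/269 = 34.2% → MetroCredit
Overall: Union Mortgage 363/2103 = 17.3%, MetroCredit 443/1649 = 26.9% → MetroCredit
MetroCredit wins overall and in every loan-to-value group — no reversal.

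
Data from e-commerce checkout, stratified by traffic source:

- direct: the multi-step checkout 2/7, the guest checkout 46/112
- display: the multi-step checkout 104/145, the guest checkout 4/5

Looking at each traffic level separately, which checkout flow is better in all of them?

Direct: the multi-step checkout 2/7 = 28.6%, the guest checkout 46/112 = 41.1% → the guest checkout
Display: the multi-step checkout 104/145 = 71.7%, the guest checkout 4/5 = 80.0% → the guest checkout
The guest checkout has the higher rate in both groups.

the guest checkout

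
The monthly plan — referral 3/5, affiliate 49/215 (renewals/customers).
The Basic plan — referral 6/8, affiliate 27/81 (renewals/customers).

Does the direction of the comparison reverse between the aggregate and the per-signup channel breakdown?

No

Referral: the monthly plan 3/5 = 60.0%, the Basic plan 6/8 = 75.0% → the Basic plan
Affiliate: the monthly plan 49/215 = 22.8%, the Basic plan 27/81 = 33.3% → the Basic plan
Overall: the monthly plan 52/220 = 23.6%, the Basic plan 33/89 = 37.1% → the Basic plan
The Basic plan wins overall and in every signup group — no reversal.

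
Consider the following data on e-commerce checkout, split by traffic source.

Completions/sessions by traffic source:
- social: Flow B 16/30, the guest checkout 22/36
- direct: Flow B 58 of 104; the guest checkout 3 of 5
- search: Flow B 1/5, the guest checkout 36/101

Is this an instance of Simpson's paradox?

Yes

Social: Flow B 16/30 = 53.3%, the guest checkout 22/36 = 61.1% → the guest checkout
Direct: Flow B 58/104 = 55.8%, the guest checkout 3/5 = 60.0% → the guest checkout
Search: Flow B 1/5 = 20.0%, the guest checkout 36/101 = 35.6% → the guest checkout
Overall: Flow B 75/139 = 54.0%, the guest checkout 61/142 = 43.0% → Flow B
The guest checkout wins each traffic group but Flow B wins overall — the comparison reverses. The guest checkout's sessions skew toward search, which has a lower base rate.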